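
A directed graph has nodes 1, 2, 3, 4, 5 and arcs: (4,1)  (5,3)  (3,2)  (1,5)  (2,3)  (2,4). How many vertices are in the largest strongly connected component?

{1, 2, 3, 4, 5} are all mutually reachable — one SCC of size 5.
The largest has 5 vertices.

5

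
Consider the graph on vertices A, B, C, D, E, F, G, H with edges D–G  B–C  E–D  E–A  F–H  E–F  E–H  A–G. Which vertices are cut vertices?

E

Removing E increases the component count from 2 to 3, so E is a cut vertex.
By contrast removing B leaves 2 components; it is not a cut vertex. No other vertex is a cut vertex either.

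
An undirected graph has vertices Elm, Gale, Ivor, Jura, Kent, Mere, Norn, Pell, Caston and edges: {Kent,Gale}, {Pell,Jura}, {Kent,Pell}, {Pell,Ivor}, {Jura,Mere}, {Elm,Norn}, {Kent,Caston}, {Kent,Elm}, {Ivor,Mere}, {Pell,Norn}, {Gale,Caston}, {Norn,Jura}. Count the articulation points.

Removing Kent increases the component count from 1 to 2, so Kent is a cut vertex.
By contrast removing Pell leaves 1 component; it is not a cut vertex. No other vertex is a cut vertex either.

1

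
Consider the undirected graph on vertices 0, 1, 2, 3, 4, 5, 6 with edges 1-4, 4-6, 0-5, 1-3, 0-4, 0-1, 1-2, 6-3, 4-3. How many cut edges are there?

2

The edges on the cycle 1-4-6-3-1 are not bridges since each lies on that cycle.
But removing 2-1 disconnects 2 from 1; removing 5-0 disconnects 5 from 0 — these are bridges.
That makes 2 bridges.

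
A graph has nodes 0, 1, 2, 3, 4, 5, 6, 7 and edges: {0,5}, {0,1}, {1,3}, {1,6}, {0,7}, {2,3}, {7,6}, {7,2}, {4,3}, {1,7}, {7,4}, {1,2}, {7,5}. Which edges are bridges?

none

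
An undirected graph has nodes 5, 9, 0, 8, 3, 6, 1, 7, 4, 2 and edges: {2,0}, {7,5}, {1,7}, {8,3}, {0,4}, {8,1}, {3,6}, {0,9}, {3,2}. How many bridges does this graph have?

9

removing 3–6 disconnects 3 from 6; removing 3–8 disconnects 3 from 8; removing 3–2 disconnects 3 from 2; removing 9–0 disconnects 9 from 0 — these are bridges.
In total 9 edges are bridges.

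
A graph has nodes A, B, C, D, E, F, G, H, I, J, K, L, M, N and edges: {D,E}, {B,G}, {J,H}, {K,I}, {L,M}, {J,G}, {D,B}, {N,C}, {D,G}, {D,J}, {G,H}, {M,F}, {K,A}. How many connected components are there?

Starting from C we can reach C, N. That is one component of size 2.
Starting from A we can reach A, I, K. That is one component of size 3.
Starting from F we can reach F, L, M. That is one component of size 3.
Starting from B we can reach B, D, E, G, H, J. That is one component of size 6.
Total: 4 components.

4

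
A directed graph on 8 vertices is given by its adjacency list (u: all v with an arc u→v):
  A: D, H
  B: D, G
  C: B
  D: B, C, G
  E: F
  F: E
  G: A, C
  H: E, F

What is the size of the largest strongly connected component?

5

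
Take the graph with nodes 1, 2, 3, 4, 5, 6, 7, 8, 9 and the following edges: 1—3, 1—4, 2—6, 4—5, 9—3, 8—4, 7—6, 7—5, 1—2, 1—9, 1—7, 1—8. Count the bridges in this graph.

0

The edges on the cycle 1-9-3-1 are not bridges since each lies on that cycle.
Every edge lies on some cycle, so there are no bridges.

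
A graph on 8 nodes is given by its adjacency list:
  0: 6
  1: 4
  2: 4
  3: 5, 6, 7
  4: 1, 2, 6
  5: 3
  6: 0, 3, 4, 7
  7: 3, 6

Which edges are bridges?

The edges on the cycle 3-6-7-3 are not bridges since each lies on that cycle.
But removing 6-4 disconnects 6 from 4; removing 4-1 disconnects 4 from 1; removing 3-5 disconnects 3 from 5; removing 6-0 disconnects 6 from 0 — these are bridges.
In total 5 edges are bridges.

0-6, 1-4, 2-4, 3-5, 4-6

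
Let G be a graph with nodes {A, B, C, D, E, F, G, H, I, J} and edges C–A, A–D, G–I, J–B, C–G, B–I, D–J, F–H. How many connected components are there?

E is isolated — a component by itself.
Starting from F we can reach F, H. That is one component of size 2.
Starting from A we can reach A, B, C, D, G, I, J. That is one component of size 7.
Total: 3 components.

3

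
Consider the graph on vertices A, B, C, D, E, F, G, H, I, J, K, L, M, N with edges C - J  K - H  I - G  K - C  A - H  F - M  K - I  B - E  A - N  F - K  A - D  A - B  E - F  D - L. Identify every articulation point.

Removing A increases the component count from 1 to 3, so A is a cut vertex.
Removing C increases the component count from 1 to 2, so C is a cut vertex.
Removing D increases the component count from 1 to 2, so D is a cut vertex.
Likewise F, I, K are cut vertices.
By contrast removing E leaves 1 component; it is not a cut vertex. No other vertex is a cut vertex either.

A, C, D, F, I, K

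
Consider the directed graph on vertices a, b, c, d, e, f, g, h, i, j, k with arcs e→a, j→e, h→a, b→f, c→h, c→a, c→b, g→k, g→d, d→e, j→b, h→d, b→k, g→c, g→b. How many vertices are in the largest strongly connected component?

{k} is an SCC by itself.
{e} is an SCC by itself.
{d} is an SCC by itself.
{j} is an SCC by itself.
{f} is an SCC by itself.
(and 6 more singleton SCCs)
The largest has 1 vertex.

1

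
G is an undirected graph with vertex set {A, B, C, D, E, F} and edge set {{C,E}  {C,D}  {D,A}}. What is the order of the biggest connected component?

4

B is isolated — a component by itself.
F is isolated — a component by itself.
Starting from A we can reach A, C, D, E. That is one component of size 4.
The largest has 4 vertices.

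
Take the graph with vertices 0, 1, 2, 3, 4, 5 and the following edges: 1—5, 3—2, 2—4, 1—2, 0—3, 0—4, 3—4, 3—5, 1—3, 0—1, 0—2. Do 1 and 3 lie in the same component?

Yes

From 1 we can reach 0, 1, 2, 3, 4, 5, which includes 3.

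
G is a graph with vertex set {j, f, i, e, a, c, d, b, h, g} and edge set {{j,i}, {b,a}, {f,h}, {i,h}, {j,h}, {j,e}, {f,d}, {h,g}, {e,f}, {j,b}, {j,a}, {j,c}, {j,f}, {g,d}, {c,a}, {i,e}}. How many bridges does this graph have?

The edges on the cycle j-c-a-j are not bridges since each lies on that cycle.
Every edge lies on some cycle, so there are no bridges.

0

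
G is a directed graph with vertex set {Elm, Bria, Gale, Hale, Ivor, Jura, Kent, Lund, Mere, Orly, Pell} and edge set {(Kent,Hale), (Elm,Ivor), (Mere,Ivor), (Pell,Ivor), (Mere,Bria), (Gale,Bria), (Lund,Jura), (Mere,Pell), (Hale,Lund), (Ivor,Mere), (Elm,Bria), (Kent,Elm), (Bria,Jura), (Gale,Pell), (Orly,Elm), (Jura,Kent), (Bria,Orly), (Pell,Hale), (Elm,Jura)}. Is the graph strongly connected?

No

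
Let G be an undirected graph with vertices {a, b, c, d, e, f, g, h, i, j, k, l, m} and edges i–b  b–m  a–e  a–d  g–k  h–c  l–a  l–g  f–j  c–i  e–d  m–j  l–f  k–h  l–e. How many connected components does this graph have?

Starting from a we can reach a, b, c, d, e, f, g, h, i, j, k, l, m. That is one component of size 13.
Total: 1 component.

1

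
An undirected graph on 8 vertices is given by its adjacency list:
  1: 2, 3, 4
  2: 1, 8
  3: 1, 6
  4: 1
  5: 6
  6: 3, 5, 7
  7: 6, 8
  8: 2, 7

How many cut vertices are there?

2

Removing 1 increases the component count from 1 to 2, so 1 is a cut vertex.
Removing 6 increases the component count from 1 to 2, so 6 is a cut vertex.
By contrast removing 8 leaves 1 component; it is not a cut vertex. No other vertex is a cut vertex either.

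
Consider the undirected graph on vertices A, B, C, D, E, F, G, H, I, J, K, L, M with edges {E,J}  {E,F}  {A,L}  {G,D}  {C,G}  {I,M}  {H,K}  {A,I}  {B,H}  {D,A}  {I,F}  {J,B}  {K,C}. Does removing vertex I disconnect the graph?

Yes

Deleting I raises the number of components from 1 to 2, so I is a cut vertex.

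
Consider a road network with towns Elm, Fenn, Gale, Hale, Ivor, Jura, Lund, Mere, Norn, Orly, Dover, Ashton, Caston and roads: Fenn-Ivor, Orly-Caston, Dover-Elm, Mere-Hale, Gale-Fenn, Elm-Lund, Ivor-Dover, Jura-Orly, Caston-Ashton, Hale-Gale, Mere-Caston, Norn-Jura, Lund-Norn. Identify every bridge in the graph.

The edges on the cycle Mere-Hale-Gale-Fenn-Ivor-Dover-Elm-Lund-Norn-Jura-Orly-Caston-Mere are not bridges since each lies on that cycle.
But removing Caston-Ashton disconnects Caston from Ashton — this is a bridge.

Ashton-Caston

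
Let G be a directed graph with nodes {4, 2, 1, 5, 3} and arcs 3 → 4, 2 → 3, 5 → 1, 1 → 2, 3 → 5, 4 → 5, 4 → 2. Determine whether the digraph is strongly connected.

From 2 we can reach every vertex (1, 2, 3, 4, 5), and every vertex can reach 2 (1, 2, 3, 4, 5). So the whole graph is one strongly connected component.

Yes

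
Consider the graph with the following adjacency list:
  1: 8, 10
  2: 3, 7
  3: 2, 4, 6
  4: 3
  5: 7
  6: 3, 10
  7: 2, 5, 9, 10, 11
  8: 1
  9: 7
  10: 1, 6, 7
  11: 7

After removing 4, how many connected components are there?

With 4 gone, the remaining components are: {1, 2, 3, 5, 6, 7, 8, 9, 10, 11}.
That is 1 component.

1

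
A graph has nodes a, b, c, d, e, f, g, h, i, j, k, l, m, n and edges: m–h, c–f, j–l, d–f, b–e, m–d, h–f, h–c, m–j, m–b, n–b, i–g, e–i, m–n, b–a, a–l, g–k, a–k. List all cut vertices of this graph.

Removing m increases the component count from 1 to 2, so m is a cut vertex.
By contrast removing a leaves 1 component; it is not a cut vertex. No other vertex is a cut vertex either.

m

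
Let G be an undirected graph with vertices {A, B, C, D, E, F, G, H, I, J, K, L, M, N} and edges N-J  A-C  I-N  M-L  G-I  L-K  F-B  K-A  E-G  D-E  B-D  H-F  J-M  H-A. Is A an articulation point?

Yes

Deleting A raises the number of components from 1 to 2, so A is a cut vertex.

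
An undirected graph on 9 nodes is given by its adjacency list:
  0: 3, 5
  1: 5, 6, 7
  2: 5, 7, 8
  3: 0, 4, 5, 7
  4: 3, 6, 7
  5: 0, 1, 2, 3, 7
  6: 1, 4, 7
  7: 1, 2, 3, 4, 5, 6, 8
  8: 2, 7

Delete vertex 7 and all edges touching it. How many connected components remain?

With 7 gone, the remaining components are: {0, 1, 2, 3, 4, 5, 6, 8}.
That is 1 component.

1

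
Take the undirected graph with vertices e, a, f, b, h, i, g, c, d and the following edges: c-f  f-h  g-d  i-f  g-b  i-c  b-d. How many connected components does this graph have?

4

a is isolated — a component by itself.
e is isolated — a component by itself.
Starting from b we can reach b, d, g. That is one component of size 3.
Starting from c we can reach c, f, h, i. That is one component of size 4.
Total: 4 components.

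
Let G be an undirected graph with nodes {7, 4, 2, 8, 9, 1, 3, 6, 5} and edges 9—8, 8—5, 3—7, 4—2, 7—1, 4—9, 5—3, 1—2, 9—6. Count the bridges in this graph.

1

The edges on the cycle 4-9-8-5-3-7-1-2-4 are not bridges since each lies on that cycle.
But removing 6—9 disconnects 6 from 9 — this is a bridge.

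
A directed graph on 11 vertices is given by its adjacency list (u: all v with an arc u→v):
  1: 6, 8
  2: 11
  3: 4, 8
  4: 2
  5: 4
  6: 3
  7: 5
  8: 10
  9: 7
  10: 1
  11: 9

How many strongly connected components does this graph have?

2

{2, 4, 5, 7, 9, 11} are all mutually reachable — one SCC of size 6.
{1, 3, 6, 8, 10} are all mutually reachable — one SCC of size 5.
That gives 2 strongly connected components.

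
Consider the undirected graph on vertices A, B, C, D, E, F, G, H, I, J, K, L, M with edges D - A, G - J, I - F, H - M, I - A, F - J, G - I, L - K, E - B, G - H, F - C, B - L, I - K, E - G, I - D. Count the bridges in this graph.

3

The edges on the cycle I-D-A-I are not bridges since each lies on that cycle.
But removing F - C disconnects F from C; removing H - M disconnects H from M; removing H - G disconnects H from G — these are bridges.
That makes 3 bridges.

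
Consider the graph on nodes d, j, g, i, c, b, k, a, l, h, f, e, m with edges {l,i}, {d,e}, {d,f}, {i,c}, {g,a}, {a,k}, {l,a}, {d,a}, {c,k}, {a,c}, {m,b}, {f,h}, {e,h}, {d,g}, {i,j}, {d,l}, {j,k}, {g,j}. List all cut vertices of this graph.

d

Removing d increases the component count from 2 to 3, so d is a cut vertex.
By contrast removing a leaves 2 components; it is not a cut vertex. No other vertex is a cut vertex either.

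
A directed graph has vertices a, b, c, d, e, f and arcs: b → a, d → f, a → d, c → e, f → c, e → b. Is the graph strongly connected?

From d we can reach every vertex (a, b, c, d, e, f), and every vertex can reach d (a, b, c, d, e, f). So the whole graph is one strongly connected component.

Yes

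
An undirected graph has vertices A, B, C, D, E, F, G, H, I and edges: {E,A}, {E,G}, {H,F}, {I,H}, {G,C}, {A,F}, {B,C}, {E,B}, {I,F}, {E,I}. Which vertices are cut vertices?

E

Removing E increases the component count from 2 to 3, so E is a cut vertex.
By contrast removing F leaves 2 components; it is not a cut vertex. No other vertex is a cut vertex either.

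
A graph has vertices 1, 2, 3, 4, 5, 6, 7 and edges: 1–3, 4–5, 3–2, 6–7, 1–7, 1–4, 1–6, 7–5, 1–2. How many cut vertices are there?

1

Removing 1 increases the component count from 1 to 2, so 1 is a cut vertex.
By contrast removing 2 leaves 1 component; it is not a cut vertex. No other vertex is a cut vertex either.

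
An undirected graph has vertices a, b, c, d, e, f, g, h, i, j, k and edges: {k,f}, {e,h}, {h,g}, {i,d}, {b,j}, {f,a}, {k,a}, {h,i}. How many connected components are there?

c is isolated — a component by itself.
Starting from b we can reach b, j. That is one component of size 2.
Starting from a we can reach a, f, k. That is one component of size 3.
Starting from d we can reach d, e, g, h, i. That is one component of size 5.
Total: 4 components.

4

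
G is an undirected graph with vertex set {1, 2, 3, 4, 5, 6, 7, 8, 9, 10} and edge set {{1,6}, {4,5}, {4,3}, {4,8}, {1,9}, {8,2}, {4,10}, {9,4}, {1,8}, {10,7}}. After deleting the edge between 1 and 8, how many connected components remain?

1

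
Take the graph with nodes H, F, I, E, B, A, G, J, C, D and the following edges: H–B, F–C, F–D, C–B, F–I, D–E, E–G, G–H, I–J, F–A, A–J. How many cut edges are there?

The edges on the cycle F-A-J-I-F are not bridges since each lies on that cycle.
Every edge lies on some cycle, so there are no bridges.

0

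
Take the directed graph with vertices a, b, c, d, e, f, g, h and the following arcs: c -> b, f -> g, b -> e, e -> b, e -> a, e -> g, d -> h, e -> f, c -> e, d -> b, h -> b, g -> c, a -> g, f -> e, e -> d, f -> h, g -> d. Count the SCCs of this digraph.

1

{a, b, c, d, e, f, g, h} are all mutually reachable — one SCC of size 8.
That gives 1 strongly connected component.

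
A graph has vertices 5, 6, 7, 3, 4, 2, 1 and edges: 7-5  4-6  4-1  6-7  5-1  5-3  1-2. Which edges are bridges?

The edges on the cycle 4-6-7-5-1-4 are not bridges since each lies on that cycle.
But removing 1-2 disconnects 1 from 2; removing 5-3 disconnects 5 from 3 — these are bridges.

1-2, 3-5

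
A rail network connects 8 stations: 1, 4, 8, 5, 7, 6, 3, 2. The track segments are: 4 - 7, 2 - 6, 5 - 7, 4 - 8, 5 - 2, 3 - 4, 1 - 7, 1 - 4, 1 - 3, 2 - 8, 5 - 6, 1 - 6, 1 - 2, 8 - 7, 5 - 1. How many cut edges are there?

The edges on the cycle 1-3-4-1 are not bridges since each lies on that cycle.
Every edge lies on some cycle, so there are no bridges.

0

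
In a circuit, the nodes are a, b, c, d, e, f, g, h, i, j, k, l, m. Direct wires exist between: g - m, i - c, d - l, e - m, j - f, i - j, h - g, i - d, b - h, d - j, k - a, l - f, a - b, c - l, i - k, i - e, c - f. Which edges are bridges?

none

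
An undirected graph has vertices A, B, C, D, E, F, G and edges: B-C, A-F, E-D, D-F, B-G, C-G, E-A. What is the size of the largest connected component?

4

Starting from B we can reach B, C, G. That is one component of size 3.
Starting from A we can reach A, D, E, F. That is one component of size 4.
The largest has 4 vertices.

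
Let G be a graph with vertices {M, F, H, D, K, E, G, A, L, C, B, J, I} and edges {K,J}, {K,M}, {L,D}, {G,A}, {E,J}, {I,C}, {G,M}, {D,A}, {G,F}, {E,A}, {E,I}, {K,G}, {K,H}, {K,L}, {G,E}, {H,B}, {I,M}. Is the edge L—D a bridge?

No

After removing L—D, the path L-K-G-A-D still connects them, so the edge is not a bridge.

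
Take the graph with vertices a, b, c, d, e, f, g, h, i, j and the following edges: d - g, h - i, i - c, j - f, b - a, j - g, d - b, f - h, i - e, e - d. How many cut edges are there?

3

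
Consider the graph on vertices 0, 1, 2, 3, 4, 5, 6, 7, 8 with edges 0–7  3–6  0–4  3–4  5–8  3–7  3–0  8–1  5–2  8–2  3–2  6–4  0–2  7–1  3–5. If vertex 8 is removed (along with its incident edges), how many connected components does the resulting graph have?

1

With 8 gone, the remaining components are: {0, 1, 2, 3, 4, 5, 6, 7}.
That is 1 component.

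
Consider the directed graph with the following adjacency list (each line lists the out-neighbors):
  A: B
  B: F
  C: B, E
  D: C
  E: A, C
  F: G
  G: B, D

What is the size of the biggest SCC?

7

{A, B, C, D, E, F, G} are all mutually reachable — one SCC of size 7.
The largest has 7 vertices.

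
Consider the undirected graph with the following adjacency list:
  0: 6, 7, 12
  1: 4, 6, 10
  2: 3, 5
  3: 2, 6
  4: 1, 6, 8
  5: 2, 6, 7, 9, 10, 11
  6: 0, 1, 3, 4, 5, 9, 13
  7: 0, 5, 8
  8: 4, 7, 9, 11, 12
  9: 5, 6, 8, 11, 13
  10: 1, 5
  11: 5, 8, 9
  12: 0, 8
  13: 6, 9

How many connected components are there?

Starting from 0 we can reach 0, 1, 2, 3, 4, 5, 6, 7, 8, 9, 10, 11, 12, 13. That is one component of size 14.
Total: 1 component.

1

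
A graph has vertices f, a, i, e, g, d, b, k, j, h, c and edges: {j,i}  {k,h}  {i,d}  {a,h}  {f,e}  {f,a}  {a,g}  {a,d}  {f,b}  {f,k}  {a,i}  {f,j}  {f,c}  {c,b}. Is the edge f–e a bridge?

Removing f–e leaves no path between f and e: the component count goes from 1 to 2. So it is a bridge.

Yes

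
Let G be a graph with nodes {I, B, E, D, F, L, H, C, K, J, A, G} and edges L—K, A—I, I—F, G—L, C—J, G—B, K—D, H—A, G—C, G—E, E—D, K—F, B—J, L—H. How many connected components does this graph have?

Starting from A we can reach A, B, C, D, E, F, G, H, I, J, K, L. That is one component of size 12.
Total: 1 component.

1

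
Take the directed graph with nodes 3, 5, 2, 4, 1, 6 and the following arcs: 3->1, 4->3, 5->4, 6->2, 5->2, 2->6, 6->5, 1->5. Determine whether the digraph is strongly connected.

From 3 we can reach every vertex (1, 2, 3, 4, 5, 6), and every vertex can reach 3 (1, 2, 3, 4, 5, 6). So the whole graph is one strongly connected component.

Yes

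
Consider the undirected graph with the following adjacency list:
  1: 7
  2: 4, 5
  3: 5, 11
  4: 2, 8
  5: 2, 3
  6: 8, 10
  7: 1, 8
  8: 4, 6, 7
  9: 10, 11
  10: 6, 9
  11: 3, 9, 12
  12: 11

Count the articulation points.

Removing 7 increases the component count from 1 to 2, so 7 is a cut vertex.
Removing 8 increases the component count from 1 to 2, so 8 is a cut vertex.
Removing 11 increases the component count from 1 to 2, so 11 is a cut vertex.
By contrast removing 3 leaves 1 component; it is not a cut vertex. No other vertex is a cut vertex either.

3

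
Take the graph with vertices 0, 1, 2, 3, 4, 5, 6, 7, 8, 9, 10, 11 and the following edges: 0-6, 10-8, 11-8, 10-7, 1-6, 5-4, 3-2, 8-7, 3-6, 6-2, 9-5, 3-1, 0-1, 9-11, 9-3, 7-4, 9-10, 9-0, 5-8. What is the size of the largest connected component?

12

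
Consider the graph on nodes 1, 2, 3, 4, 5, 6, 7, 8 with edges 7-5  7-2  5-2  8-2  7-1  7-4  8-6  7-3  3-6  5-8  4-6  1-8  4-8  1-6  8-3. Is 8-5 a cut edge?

After removing 8-5, the path 8-2-5 still connects them, so the edge is not a bridge.

No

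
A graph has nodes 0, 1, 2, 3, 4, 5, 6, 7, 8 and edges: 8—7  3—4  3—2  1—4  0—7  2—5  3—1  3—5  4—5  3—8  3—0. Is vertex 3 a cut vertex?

Yes

Deleting 3 raises the number of components from 2 to 3, so 3 is a cut vertex.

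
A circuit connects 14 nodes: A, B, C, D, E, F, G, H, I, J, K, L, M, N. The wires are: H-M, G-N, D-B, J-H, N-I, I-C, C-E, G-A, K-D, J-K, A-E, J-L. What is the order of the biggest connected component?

7

F is isolated — a component by itself.
Starting from A we can reach A, C, E, G, I, N. That is one component of size 6.
Starting from B we can reach B, D, H, J, K, L, M. That is one component of size 7.
The largest has 7 vertices.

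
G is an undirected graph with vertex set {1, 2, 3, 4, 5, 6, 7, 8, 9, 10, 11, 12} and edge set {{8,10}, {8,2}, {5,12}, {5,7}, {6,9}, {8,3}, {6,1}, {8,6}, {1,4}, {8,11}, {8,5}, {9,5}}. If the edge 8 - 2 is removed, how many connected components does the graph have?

2

Before removal there is 1 component.
8 - 2 is a bridge — removing it separates 8's side from 2's side.
After removal: 2 components.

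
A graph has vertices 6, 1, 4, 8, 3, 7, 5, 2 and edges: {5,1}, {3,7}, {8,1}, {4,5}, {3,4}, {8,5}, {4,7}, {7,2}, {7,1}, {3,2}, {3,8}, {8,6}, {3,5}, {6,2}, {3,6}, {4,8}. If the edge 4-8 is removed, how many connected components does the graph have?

4 and 8 are still connected via 4-3-8, so the component count stays at 1.

1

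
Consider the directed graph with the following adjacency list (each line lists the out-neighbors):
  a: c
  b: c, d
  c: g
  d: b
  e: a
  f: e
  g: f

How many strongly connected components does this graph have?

2

{a, c, e, f, g} are all mutually reachable — one SCC of size 5.
{b, d} are all mutually reachable — one SCC of size 2.
That gives 2 strongly connected components.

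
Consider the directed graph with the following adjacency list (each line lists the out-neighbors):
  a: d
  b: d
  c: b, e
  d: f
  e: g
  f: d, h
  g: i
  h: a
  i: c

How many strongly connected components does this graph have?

{c, e, g, i} are all mutually reachable — one SCC of size 4.
{a, d, f, h} are all mutually reachable — one SCC of size 4.
{b} is an SCC by itself.
That gives 3 strongly connected components.

3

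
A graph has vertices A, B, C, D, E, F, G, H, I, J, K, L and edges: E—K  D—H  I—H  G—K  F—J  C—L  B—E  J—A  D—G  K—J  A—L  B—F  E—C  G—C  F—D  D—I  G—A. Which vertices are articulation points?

Removing D increases the component count from 1 to 2, so D is a cut vertex.
By contrast removing E leaves 1 component; it is not a cut vertex. No other vertex is a cut vertex either.

D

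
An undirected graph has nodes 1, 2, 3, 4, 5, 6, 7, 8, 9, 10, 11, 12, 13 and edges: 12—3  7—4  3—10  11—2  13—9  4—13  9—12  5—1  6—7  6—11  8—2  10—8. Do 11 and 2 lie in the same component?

Yes

From 11 we can reach 2, 3, 4, 6, 7, 8, 9, 10, 11, 12, 13, which includes 2.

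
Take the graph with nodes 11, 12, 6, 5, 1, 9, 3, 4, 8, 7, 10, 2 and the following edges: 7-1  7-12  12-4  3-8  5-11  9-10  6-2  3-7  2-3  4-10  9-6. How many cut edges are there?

The edges on the cycle 9-6-2-3-7-12-4-10-9 are not bridges since each lies on that cycle.
But removing 1-7 disconnects 1 from 7; removing 5-11 disconnects 5 from 11; removing 8-3 disconnects 8 from 3 — these are bridges.
That makes 3 bridges.

3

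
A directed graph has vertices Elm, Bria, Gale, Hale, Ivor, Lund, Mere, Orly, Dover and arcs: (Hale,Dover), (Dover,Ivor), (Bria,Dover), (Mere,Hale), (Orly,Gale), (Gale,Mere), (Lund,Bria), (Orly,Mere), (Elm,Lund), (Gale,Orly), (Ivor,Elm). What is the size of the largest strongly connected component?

{Elm, Bria, Ivor, Lund, Dover} are all mutually reachable — one SCC of size 5.
{Gale, Orly} are all mutually reachable — one SCC of size 2.
{Mere} is an SCC by itself.
{Hale} is an SCC by itself.
The largest has 5 vertices.

5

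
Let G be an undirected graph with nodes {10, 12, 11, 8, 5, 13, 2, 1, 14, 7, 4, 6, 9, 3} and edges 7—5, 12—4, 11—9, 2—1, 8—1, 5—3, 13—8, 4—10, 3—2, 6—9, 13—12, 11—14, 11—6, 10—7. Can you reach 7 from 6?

No

The component containing 6 is {6, 9, 11, 14}, and 7 is not in it.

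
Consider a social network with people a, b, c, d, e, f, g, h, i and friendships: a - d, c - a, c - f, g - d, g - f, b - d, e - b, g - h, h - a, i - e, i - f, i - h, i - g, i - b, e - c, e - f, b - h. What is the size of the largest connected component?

Starting from a we can reach a, b, c, d, e, f, g, h, i. That is one component of size 9.
The largest has 9 vertices.

9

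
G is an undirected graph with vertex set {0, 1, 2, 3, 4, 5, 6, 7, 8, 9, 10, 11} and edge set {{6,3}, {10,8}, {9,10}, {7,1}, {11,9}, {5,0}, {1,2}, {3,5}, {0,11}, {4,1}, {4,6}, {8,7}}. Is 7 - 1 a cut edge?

No

After removing 7 - 1, the path 7-8-10-9-11-0-5-3-6-4-1 still connects them, so the edge is not a bridge.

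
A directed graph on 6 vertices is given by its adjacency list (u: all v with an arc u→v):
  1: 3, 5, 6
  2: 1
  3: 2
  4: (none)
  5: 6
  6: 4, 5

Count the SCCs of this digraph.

{1, 2, 3} are all mutually reachable — one SCC of size 3.
{5, 6} are all mutually reachable — one SCC of size 2.
{4} is an SCC by itself.
That gives 3 strongly connected components.

3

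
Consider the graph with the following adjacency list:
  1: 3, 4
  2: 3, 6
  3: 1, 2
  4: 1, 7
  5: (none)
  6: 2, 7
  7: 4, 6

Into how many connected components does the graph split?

5 is isolated — a component by itself.
Starting from 1 we can reach 1, 2, 3, 4, 6, 7. That is one component of size 6.
Total: 2 components.

2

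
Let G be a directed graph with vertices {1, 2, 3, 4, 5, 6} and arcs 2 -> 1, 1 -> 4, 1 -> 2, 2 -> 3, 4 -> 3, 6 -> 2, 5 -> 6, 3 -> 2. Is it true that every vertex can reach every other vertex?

No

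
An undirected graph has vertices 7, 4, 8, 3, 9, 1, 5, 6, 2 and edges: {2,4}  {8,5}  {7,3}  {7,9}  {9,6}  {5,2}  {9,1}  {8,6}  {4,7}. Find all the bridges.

1-9, 3-7

The edges on the cycle 8-5-2-4-7-9-6-8 are not bridges since each lies on that cycle.
But removing 1–9 disconnects 1 from 9; removing 7–3 disconnects 7 from 3 — these are bridges.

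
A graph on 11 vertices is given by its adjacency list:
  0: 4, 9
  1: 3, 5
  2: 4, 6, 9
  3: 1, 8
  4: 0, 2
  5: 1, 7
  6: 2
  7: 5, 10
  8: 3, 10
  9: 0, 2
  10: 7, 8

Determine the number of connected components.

2

Starting from 0 we can reach 0, 2, 4, 6, 9. That is one component of size 5.
Starting from 1 we can reach 1, 3, 5, 7, 8, 10. That is one component of size 6.
Total: 2 components.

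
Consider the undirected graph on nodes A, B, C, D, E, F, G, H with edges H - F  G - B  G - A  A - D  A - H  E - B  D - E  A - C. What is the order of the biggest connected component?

8

Starting from A we can reach A, B, C, D, E, F, G, H. That is one component of size 8.
The largest has 8 vertices.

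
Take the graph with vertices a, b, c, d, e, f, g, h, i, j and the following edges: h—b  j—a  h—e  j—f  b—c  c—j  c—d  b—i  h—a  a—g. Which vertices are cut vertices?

Removing a increases the component count from 1 to 2, so a is a cut vertex.
Removing b increases the component count from 1 to 2, so b is a cut vertex.
Removing c increases the component count from 1 to 2, so c is a cut vertex.
Likewise h, j are cut vertices.
By contrast removing f leaves 1 component; it is not a cut vertex. No other vertex is a cut vertex either.

a, b, c, h, j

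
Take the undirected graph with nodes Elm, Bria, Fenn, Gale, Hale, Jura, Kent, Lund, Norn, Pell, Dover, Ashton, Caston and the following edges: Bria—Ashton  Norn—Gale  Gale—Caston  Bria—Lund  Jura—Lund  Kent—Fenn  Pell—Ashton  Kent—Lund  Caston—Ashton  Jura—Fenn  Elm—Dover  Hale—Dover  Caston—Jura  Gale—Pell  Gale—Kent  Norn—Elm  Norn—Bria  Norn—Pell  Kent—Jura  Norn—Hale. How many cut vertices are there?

1

Removing Norn increases the component count from 1 to 2, so Norn is a cut vertex.
By contrast removing Gale leaves 1 component; it is not a cut vertex. No other vertex is a cut vertex either.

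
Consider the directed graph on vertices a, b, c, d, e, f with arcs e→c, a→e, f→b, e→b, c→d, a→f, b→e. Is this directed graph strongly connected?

There is no directed path from d to a, so the graph is not strongly connected.

No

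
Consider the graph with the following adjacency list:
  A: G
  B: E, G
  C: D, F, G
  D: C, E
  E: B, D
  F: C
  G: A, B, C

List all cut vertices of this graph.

Removing C increases the component count from 1 to 2, so C is a cut vertex.
Removing G increases the component count from 1 to 2, so G is a cut vertex.
By contrast removing E leaves 1 component; it is not a cut vertex. No other vertex is a cut vertex either.

C, G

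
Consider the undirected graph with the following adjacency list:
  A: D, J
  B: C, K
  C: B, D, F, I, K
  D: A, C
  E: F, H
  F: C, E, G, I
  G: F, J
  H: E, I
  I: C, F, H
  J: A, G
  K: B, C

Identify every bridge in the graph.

none

The edges on the cycle C-K-B-C are not bridges since each lies on that cycle.
Every edge lies on some cycle, so there are no bridges.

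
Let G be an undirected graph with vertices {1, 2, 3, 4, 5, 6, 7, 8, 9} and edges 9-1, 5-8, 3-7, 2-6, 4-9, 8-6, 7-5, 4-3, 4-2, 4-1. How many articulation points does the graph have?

Removing 4 increases the component count from 1 to 2, so 4 is a cut vertex.
By contrast removing 7 leaves 1 component; it is not a cut vertex. No other vertex is a cut vertex either.

1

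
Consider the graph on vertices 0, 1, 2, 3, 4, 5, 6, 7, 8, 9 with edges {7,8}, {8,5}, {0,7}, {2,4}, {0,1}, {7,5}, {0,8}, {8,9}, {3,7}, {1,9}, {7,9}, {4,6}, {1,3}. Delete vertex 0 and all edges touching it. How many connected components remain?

2

With 0 gone, the remaining components are: {2, 4, 6}; {1, 3, 5, 7, 8, 9}.
That is 2 components.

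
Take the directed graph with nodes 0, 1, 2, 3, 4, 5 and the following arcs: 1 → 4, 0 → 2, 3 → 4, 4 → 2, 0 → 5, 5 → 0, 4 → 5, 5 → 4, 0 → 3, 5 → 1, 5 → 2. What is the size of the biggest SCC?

5

{0, 1, 3, 4, 5} are all mutually reachable — one SCC of size 5.
{2} is an SCC by itself.
The largest has 5 vertices.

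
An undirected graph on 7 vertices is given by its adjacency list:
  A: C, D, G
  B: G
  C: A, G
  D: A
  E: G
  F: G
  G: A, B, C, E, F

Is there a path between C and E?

From C we can reach A, B, C, D, E, F, G, which includes E.

Yes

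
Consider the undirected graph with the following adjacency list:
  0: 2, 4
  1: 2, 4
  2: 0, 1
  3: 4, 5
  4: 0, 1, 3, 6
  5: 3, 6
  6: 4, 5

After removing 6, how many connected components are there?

With 6 gone, the remaining components are: {0, 1, 2, 3, 4, 5}.
That is 1 component.

1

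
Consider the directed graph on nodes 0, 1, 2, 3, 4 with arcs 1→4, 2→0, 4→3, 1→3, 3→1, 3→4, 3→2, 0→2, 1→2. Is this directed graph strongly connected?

No

There is no directed path from 0 to 3, so the graph is not strongly connected.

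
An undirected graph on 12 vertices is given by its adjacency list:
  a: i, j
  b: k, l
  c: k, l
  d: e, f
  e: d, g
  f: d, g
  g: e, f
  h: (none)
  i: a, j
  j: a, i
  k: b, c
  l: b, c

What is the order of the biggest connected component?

h is isolated — a component by itself.
Starting from a we can reach a, i, j. That is one component of size 3.
Starting from d we can reach d, e, f, g. That is one component of size 4.
Starting from b we can reach b, c, k, l. That is one component of size 4.
The largest has 4 vertices.

4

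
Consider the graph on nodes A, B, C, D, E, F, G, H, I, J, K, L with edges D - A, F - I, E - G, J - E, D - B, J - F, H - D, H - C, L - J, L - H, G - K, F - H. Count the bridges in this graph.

8

The edges on the cycle L-J-F-H-L are not bridges since each lies on that cycle.
But removing J - E disconnects J from E; removing E - G disconnects E from G; removing A - D disconnects A from D; removing C - H disconnects C from H — these are bridges.
In total 8 edges are bridges.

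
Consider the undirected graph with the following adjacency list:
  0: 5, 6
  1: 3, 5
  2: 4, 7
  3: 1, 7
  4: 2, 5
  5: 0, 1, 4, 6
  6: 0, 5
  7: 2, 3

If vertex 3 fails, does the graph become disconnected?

No

Deleting 3 leaves 1 component (was 1) (its neighbors 1, 7 remain connected to each other), so 3 is not a cut vertex.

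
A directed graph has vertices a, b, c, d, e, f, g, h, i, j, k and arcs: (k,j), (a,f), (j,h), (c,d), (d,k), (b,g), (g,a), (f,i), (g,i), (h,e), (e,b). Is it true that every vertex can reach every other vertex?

No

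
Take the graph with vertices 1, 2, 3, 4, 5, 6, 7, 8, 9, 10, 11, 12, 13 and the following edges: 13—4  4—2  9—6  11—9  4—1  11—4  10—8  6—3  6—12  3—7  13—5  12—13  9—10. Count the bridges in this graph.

7

The edges on the cycle 11-9-6-12-13-4-11 are not bridges since each lies on that cycle.
But removing 10—8 disconnects 10 from 8; removing 6—3 disconnects 6 from 3; removing 10—9 disconnects 10 from 9; removing 2—4 disconnects 2 from 4 — these are bridges.
In total 7 edges are bridges.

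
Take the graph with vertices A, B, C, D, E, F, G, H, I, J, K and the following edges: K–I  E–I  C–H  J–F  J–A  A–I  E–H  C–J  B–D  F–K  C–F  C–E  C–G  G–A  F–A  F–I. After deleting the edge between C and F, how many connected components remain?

2

C and F are still connected via C-J-F, so the component count stays at 2.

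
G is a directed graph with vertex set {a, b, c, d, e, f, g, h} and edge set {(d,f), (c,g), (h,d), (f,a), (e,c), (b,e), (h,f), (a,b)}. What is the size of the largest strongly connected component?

1

{a} is an SCC by itself.
{e} is an SCC by itself.
{f} is an SCC by itself.
{b} is an SCC by itself.
{h} is an SCC by itself.
(and 3 more singleton SCCs)
The largest has 1 vertex.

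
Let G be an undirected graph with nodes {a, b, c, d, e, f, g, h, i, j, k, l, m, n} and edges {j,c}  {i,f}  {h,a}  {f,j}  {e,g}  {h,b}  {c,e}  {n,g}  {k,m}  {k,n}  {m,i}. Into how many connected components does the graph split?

d is isolated — a component by itself.
l is isolated — a component by itself.
Starting from a we can reach a, b, h. That is one component of size 3.
Starting from c we can reach c, e, f, g, i, j, k, m, n. That is one component of size 9.
Total: 4 components.

4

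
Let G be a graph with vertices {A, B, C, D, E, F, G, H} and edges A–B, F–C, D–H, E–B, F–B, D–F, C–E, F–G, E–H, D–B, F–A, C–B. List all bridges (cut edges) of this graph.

F-G

The edges on the cycle D-F-C-E-H-D are not bridges since each lies on that cycle.
But removing F–G disconnects F from G — this is a bridge.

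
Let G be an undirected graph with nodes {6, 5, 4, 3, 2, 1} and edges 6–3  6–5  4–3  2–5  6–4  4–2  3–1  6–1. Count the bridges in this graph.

0

The edges on the cycle 6-4-2-5-6 are not bridges since each lies on that cycle.
Every edge lies on some cycle, so there are no bridges.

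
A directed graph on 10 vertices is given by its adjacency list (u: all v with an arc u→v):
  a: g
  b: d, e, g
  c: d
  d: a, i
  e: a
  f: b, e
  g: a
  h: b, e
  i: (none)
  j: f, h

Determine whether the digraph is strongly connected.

There is no directed path from i to g, so the graph is not strongly connected.

No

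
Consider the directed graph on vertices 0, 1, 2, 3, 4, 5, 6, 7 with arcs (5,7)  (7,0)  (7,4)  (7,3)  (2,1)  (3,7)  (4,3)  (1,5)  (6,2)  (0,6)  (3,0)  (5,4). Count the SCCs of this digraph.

{0, 1, 2, 3, 4, 5, 6, 7} are all mutually reachable — one SCC of size 8.
That gives 1 strongly connected component.

1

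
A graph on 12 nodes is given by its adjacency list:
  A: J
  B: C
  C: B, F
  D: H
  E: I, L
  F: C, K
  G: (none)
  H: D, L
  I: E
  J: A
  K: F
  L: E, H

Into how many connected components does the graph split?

4

G is isolated — a component by itself.
Starting from A we can reach A, J. That is one component of size 2.
Starting from B we can reach B, C, F, K. That is one component of size 4.
Starting from D we can reach D, E, H, I, L. That is one component of size 5.
Total: 4 components.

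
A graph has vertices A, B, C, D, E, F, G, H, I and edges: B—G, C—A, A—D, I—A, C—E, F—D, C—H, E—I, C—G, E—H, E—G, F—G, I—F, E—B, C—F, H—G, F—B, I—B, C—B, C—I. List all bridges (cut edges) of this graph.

none

The edges on the cycle C-E-H-C are not bridges since each lies on that cycle.
Every edge lies on some cycle, so there are no bridges.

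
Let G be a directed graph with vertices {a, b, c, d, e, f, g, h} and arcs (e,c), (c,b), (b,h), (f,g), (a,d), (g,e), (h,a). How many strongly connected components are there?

{d} is an SCC by itself.
{b} is an SCC by itself.
{e} is an SCC by itself.
{a} is an SCC by itself.
{c} is an SCC by itself.
(and 3 more singleton SCCs)
That gives 8 strongly connected components.

8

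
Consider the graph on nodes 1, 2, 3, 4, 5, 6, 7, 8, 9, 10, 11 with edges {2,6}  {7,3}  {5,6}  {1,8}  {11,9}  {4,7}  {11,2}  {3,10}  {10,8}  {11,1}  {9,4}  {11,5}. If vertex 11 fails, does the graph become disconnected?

Yes

Deleting 11 raises the number of components from 1 to 2, so 11 is a cut vertex.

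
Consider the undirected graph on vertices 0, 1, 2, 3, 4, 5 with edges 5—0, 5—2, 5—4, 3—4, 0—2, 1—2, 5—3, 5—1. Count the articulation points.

Removing 5 increases the component count from 1 to 2, so 5 is a cut vertex.
By contrast removing 4 leaves 1 component; it is not a cut vertex. No other vertex is a cut vertex either.

1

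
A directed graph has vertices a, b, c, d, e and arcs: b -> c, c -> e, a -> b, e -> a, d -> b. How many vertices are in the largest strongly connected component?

{a, b, c, e} are all mutually reachable — one SCC of size 4.
{d} is an SCC by itself.
The largest has 4 vertices.

4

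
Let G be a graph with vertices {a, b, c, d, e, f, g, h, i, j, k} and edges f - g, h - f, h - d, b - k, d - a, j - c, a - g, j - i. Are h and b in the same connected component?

The component containing h is {a, d, f, g, h}, and b is not in it.

No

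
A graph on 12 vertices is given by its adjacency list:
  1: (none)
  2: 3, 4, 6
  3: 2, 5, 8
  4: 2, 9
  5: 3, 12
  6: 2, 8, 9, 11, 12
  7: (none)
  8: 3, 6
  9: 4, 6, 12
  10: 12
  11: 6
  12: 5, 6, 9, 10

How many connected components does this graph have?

3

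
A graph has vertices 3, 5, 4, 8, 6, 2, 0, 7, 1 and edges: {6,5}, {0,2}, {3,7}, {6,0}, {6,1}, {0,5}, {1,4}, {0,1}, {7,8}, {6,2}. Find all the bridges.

1-4, 3-7, 7-8

The edges on the cycle 6-0-2-6 are not bridges since each lies on that cycle.
But removing 3—7 disconnects 3 from 7; removing 1—4 disconnects 1 from 4; removing 8—7 disconnects 8 from 7 — these are bridges.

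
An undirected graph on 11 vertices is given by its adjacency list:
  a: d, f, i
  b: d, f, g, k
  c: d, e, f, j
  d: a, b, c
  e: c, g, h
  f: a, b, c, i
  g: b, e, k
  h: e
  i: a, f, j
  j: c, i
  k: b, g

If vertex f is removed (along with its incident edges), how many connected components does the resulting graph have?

1

With f gone, the remaining components are: {a, b, c, d, e, g, h, i, j, k}.
That is 1 component.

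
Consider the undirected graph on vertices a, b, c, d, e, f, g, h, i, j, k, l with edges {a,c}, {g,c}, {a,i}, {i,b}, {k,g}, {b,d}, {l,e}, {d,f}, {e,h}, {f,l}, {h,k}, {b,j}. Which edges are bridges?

The edges on the cycle a-i-b-d-f-l-e-h-k-g-c-a are not bridges since each lies on that cycle.
But removing b-j disconnects b from j — this is a bridge.

b-j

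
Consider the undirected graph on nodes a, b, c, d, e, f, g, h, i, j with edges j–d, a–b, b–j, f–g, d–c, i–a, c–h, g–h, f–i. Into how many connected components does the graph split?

2

e is isolated — a component by itself.
Starting from a we can reach a, b, c, d, f, g, h, i, j. That is one component of size 9.
Total: 2 components.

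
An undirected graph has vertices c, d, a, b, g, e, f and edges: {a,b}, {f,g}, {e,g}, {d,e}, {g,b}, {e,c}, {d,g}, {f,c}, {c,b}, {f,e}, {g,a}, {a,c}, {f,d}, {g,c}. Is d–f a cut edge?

After removing d–f, the path d-e-f still connects them, so the edge is not a bridge.

No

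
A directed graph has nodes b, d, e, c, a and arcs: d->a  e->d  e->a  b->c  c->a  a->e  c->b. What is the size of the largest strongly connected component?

{a, d, e} are all mutually reachable — one SCC of size 3.
{b, c} are all mutually reachable — one SCC of size 2.
The largest has 3 vertices.

3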